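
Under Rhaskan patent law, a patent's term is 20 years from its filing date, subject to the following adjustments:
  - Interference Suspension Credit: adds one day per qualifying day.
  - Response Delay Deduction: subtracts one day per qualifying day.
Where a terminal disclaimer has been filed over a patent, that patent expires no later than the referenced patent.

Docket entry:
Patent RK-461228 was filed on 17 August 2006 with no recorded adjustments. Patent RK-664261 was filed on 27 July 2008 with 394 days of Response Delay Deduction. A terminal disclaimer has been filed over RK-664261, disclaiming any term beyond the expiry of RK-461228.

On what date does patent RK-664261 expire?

August 17, 2026

Natural term of RK-664261:
  Base: filing + 20 years → 27 July 2028.
  Response Delay Deduction: −394 days → 29 June 2027.
Expiry of referenced patent RK-461228:
  Base: filing + 20 years → 17 August 2026.
Terminal disclaimer: RK-664261 expires on the earlier of 29 June 2027 and 17 August 2026.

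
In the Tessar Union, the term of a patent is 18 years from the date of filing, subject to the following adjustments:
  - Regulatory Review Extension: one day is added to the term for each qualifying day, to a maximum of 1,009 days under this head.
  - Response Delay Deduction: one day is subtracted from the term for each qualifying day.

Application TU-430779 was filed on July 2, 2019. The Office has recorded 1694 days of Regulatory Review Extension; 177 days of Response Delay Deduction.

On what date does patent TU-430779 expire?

October 12, 2039

Base term: filing date + 18 years → 2 July 2037.
Regulatory Review Extension: 1694 days claimed exceeds the 1009-day cap, so +1009 days → 6 April 2040.
Response Delay Deduction: −177 days → 12 October 2039.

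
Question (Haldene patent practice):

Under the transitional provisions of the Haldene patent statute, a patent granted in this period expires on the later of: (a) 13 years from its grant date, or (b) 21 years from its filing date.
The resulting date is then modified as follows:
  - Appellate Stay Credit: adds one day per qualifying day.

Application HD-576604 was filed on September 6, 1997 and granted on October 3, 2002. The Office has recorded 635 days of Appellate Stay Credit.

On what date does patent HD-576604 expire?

2020-06-02

(a) grant + 13 years → 3 October 2015.
(b) filing + 21 years → 6 September 2018.
Later of the two: 6 September 2018.
Appellate Stay Credit: +635 days → 2 June 2020.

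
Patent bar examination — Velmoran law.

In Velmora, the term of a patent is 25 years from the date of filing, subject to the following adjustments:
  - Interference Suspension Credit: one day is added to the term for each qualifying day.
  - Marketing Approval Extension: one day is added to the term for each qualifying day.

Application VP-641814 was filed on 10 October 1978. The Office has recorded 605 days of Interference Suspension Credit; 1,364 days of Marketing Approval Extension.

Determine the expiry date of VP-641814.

March 1, 2009

Base term: filing date + 25 years → 10 October 2003.
Interference Suspension Credit: +605 days → 6 June 2005.
Marketing Approval Extension: +1364 days → 1 March 2009.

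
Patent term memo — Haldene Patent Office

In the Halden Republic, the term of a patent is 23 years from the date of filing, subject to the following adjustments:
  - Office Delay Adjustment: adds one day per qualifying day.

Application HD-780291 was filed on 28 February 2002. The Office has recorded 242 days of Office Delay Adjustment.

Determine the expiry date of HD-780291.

October 28, 2025

Base term: filing date + 23 years → 28 February 2025.
Office Delay Adjustment: +242 days → 28 October 2025.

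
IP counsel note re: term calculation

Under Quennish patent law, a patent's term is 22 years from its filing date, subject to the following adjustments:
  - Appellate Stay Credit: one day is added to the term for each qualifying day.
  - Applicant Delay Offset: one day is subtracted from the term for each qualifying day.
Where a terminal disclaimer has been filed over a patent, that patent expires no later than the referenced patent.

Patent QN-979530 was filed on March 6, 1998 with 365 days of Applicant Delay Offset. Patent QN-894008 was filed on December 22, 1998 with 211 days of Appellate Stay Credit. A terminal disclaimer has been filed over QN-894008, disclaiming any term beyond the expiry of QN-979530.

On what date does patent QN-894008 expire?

2019-03-07

Natural term of QN-894008:
  Base: filing + 22 years → 22 December 2020.
  Appellate Stay Credit: +211 days → 21 July 2021.
Expiry of referenced patent QN-979530:
  Base: filing + 22 years → 6 March 2020.
  Applicant Delay Offset: −365 days → 7 March 2019.
Terminal disclaimer: QN-894008 expires on the earlier of 21 July 2021 and 7 March 2019.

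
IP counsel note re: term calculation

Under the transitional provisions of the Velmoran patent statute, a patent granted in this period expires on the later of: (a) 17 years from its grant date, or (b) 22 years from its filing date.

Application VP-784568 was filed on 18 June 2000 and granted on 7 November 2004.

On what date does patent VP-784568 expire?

June 18, 2022

(a) grant + 17 years → 7 November 2021.
(b) filing + 22 years → 18 June 2022.
Later of the two: 18 June 2022.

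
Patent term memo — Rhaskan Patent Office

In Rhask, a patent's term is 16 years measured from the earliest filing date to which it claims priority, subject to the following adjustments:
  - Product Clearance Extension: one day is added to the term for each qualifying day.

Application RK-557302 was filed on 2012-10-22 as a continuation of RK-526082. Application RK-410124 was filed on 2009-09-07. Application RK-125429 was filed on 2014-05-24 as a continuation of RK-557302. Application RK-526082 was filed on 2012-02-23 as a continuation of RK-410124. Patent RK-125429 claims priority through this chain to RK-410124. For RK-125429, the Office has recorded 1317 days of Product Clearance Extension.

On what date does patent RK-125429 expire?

2029-04-16

Earliest priority filing: 7 September 2009.
Base term: 7 September 2009 + 16 years → 7 September 2025.
Product Clearance Extension: +1317 days → 16 April 2029.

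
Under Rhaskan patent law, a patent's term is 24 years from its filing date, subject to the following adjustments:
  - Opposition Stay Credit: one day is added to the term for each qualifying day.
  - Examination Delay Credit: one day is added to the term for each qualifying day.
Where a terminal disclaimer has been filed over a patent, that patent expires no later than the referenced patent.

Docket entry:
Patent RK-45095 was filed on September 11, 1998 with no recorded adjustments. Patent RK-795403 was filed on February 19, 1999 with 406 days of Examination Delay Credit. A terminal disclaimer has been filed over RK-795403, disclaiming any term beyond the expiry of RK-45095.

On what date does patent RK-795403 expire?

2022-09-11

Natural term of RK-795403:
  Base: filing + 24 years → 19 February 2023.
  Examination Delay Credit: +406 days → 31 March 2024.
Expiry of referenced patent RK-45095:
  Base: filing + 24 years → 11 September 2022.
Terminal disclaimer: RK-795403 expires on the earlier of 31 March 2024 and 11 September 2022.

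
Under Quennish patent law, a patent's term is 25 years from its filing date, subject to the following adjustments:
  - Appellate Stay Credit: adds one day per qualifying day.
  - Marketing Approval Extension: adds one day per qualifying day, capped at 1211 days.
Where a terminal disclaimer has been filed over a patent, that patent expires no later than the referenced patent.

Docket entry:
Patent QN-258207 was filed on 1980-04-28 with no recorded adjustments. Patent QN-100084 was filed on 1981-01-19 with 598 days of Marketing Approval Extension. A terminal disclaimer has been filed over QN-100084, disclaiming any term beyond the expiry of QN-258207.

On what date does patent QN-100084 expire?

April 28, 2005

Natural term of QN-100084:
  Base: filing + 25 years → 19 January 2006.
  Marketing Approval Extension: 598 days (within the 1211-day cap) → +598 days → 9 September 2007.
Expiry of referenced patent QN-258207:
  Base: filing + 25 years → 28 April 2005.
Terminal disclaimer: QN-100084 expires on the earlier of 9 September 2007 and 28 April 2005.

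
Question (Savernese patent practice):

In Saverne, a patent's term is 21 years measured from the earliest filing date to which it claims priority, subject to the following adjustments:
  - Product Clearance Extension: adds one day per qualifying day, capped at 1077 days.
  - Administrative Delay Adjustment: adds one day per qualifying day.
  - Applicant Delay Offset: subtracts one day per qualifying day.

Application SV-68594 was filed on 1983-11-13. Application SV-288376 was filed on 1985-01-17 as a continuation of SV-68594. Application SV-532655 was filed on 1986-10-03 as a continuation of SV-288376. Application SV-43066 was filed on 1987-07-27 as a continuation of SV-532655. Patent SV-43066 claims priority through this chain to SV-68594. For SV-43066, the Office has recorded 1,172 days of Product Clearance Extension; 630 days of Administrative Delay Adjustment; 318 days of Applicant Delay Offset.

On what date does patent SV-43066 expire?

Earliest priority filing: 13 November 1983.
Base term: 13 November 1983 + 21 years → 13 November 2004.
Product Clearance Extension: 1172 days claimed exceeds the 1077-day cap, so +1077 days → 26 October 2007.
Administrative Delay Adjustment: +630 days → 17 July 2009.
Applicant Delay Offset: −318 days → 2 September 2008.

September 2, 2008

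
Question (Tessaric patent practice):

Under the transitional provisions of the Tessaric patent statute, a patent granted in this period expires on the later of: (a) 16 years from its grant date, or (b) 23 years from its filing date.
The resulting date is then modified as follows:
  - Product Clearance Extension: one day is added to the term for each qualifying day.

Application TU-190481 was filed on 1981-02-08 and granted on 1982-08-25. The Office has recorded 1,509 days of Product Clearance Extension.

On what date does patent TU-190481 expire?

March 27, 2008

(a) grant + 16 years → 25 August 1998.
(b) filing + 23 years → 8 February 2004.
Later of the two: 8 February 2004.
Product Clearance Extension: +1509 days → 27 March 2008.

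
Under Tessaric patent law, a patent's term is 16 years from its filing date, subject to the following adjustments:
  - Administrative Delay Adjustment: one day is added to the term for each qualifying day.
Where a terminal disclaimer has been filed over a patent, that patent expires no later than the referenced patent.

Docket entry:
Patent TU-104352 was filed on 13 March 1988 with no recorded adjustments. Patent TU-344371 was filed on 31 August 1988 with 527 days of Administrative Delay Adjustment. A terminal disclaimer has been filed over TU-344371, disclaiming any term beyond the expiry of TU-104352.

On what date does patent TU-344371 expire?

March 13, 2004

Natural term of TU-344371:
  Base: filing + 16 years → 31 August 2004.
  Administrative Delay Adjustment: +527 days → 9 February 2006.
Expiry of referenced patent TU-104352:
  Base: filing + 16 years → 13 March 2004.
Terminal disclaimer: TU-344371 expires on the earlier of 9 February 2006 and 13 March 2004.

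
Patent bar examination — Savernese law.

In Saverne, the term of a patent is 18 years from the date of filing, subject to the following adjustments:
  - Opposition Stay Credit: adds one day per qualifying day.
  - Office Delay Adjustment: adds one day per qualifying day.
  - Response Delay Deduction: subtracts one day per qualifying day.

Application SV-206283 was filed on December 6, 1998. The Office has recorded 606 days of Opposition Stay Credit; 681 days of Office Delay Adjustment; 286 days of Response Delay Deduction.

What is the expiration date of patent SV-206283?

2019-09-03

Base term: filing date + 18 years → 6 December 2016.
Opposition Stay Credit: +606 days → 4 August 2018.
Office Delay Adjustment: +681 days → 15 June 2020.
Response Delay Deduction: −286 days → 3 September 2019.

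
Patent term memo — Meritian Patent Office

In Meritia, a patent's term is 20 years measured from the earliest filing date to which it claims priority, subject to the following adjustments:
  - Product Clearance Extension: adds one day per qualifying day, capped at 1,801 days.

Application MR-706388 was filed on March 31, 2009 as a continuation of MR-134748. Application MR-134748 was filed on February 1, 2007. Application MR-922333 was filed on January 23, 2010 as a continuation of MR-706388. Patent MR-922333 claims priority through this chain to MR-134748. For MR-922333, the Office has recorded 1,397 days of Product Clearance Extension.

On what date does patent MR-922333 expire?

2030-11-29

Earliest priority filing: 1 February 2007.
Base term: 1 February 2007 + 20 years → 1 February 2027.
Product Clearance Extension: 1397 days (within the 1801-day cap) → +1397 days → 29 November 2030.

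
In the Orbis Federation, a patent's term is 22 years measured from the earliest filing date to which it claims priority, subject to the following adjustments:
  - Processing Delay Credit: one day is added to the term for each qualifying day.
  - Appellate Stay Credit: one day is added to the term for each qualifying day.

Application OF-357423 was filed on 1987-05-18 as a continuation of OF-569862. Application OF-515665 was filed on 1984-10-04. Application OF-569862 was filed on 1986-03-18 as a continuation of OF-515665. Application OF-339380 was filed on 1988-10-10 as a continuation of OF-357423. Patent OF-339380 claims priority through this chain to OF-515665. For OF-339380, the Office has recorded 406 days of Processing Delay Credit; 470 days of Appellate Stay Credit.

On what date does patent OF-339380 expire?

February 26, 2009

Earliest priority filing: 4 October 1984.
Base term: 4 October 1984 + 22 years → 4 October 2006.
Processing Delay Credit: +406 days → 14 November 2007.
Appellate Stay Credit: +470 days → 26 February 2009.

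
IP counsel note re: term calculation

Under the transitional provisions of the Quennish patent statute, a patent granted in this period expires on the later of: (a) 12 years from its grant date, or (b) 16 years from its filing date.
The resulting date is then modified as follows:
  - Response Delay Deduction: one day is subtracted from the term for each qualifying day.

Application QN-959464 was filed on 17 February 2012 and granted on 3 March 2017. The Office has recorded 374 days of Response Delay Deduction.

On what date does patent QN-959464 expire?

2028-02-23

(a) grant + 12 years → 3 March 2029.
(b) filing + 16 years → 17 February 2028.
Later of the two: 3 March 2029.
Response Delay Deduction: −374 days → 23 February 2028.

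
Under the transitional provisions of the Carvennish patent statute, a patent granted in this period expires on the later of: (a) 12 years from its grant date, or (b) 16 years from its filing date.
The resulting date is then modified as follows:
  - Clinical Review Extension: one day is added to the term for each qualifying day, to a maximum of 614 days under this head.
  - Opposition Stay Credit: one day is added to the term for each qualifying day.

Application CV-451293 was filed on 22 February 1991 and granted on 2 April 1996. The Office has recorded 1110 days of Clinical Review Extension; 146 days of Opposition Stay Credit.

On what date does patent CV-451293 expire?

(a) grant + 12 years → 2 April 2008.
(b) filing + 16 years → 22 February 2007.
Later of the two: 2 April 2008.
Clinical Review Extension: 1110 days claimed exceeds the 614-day cap, so +614 days → 7 December 2009.
Opposition Stay Credit: +146 days → 2 May 2010.

2010-05-02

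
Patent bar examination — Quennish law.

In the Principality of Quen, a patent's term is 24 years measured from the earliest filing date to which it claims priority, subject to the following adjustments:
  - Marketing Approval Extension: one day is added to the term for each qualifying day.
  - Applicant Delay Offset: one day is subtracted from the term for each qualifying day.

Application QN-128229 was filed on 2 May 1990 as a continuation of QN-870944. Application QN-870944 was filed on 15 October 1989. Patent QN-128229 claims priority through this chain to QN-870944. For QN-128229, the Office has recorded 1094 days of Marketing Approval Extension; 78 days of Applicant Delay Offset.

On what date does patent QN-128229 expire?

July 27, 2016

Earliest priority filing: 15 October 1989.
Base term: 15 October 1989 + 24 years → 15 October 2013.
Marketing Approval Extension: +1094 days → 13 October 2016.
Applicant Delay Offset: −78 days → 27 July 2016.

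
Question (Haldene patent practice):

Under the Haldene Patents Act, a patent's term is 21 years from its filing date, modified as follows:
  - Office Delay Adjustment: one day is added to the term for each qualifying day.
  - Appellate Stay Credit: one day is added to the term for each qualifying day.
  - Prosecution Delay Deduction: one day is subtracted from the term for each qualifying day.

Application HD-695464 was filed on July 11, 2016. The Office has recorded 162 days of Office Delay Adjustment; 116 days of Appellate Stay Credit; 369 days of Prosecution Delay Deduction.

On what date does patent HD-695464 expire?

April 11, 2037

Base term: filing date + 21 years → 11 July 2037.
Office Delay Adjustment: +162 days → 20 December 2037.
Appellate Stay Credit: +116 days → 15 April 2038.
Prosecution Delay Deduction: −369 days → 11 April 2037.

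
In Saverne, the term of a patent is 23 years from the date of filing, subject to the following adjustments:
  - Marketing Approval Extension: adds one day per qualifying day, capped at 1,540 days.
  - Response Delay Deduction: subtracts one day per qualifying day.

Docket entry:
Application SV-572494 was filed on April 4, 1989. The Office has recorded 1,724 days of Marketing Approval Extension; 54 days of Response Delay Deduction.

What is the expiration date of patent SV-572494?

Base term: filing date + 23 years → 4 April 2012.
Marketing Approval Extension: 1724 days claimed exceeds the 1540-day cap, so +1540 days → 22 June 2016.
Response Delay Deduction: −54 days → 29 April 2016.

April 29, 2016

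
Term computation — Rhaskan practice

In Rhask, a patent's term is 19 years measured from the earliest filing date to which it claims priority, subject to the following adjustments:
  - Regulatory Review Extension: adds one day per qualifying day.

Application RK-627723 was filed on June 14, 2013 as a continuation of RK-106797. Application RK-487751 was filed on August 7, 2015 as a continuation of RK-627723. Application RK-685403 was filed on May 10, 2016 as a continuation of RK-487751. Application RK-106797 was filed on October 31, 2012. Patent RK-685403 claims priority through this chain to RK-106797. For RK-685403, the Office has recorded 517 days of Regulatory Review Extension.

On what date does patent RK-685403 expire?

March 31, 2033

Earliest priority filing: 31 October 2012.
Base term: 31 October 2012 + 19 years → 31 October 2031.
Regulatory Review Extension: +517 days → 31 March 2033.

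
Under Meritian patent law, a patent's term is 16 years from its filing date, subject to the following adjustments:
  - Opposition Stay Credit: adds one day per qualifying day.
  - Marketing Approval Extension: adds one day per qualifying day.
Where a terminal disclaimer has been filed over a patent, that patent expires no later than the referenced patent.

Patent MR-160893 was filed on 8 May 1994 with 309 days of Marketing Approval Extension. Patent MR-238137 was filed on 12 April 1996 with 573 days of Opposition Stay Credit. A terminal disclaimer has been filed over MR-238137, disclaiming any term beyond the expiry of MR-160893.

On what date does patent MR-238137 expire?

March 13, 2011

Natural term of MR-238137:
  Base: filing + 16 years → 12 April 2012.
  Opposition Stay Credit: +573 days → 6 November 2013.
Expiry of referenced patent MR-160893:
  Base: filing + 16 years → 8 May 2010.
  Marketing Approval Extension: +309 days → 13 March 2011.
Terminal disclaimer: MR-238137 expires on the earlier of 6 November 2013 and 13 March 2011.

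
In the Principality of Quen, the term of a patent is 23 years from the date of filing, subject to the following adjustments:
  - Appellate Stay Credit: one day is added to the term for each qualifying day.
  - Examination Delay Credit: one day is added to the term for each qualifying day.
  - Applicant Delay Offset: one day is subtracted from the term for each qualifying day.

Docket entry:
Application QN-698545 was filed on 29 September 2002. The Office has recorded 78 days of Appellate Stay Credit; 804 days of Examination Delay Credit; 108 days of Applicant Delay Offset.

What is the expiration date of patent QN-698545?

Base term: filing date + 23 years → 29 September 2025.
Appellate Stay Credit: +78 days → 16 December 2025.
Examination Delay Credit: +804 days → 28 February 2028.
Applicant Delay Offset: −108 days → 12 November 2027.

November 12, 2027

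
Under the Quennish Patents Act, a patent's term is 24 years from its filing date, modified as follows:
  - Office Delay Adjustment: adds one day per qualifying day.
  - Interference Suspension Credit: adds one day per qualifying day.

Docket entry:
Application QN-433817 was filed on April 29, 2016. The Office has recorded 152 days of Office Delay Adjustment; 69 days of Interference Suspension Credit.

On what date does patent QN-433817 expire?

Base term: filing date + 24 years → 29 April 2040.
Office Delay Adjustment: +152 days → 28 September 2040.
Interference Suspension Credit: +69 days → 6 December 2040.

2040-12-06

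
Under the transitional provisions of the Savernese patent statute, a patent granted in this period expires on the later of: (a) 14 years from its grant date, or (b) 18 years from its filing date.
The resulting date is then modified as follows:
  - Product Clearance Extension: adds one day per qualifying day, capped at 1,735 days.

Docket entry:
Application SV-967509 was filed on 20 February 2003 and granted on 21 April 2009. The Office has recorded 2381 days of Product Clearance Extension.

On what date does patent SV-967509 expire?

2028-01-20

(a) grant + 14 years → 21 April 2023.
(b) filing + 18 years → 20 February 2021.
Later of the two: 21 April 2023.
Product Clearance Extension: 2381 days claimed exceeds the 1735-day cap, so +1735 days → 20 January 2028.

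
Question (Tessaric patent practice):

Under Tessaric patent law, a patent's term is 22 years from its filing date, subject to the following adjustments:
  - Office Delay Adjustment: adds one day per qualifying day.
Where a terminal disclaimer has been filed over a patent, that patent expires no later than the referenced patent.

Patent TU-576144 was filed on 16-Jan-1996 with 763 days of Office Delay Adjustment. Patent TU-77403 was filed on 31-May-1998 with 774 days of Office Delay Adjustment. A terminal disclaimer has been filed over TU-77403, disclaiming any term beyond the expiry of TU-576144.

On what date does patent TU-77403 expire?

February 18, 2020

Natural term of TU-77403:
  Base: filing + 22 years → 31 May 2020.
  Office Delay Adjustment: +774 days → 14 July 2022.
Expiry of referenced patent TU-576144:
  Base: filing + 22 years → 16 January 2018.
  Office Delay Adjustment: +763 days → 18 February 2020.
Terminal disclaimer: TU-77403 expires on the earlier of 14 July 2022 and 18 February 2020.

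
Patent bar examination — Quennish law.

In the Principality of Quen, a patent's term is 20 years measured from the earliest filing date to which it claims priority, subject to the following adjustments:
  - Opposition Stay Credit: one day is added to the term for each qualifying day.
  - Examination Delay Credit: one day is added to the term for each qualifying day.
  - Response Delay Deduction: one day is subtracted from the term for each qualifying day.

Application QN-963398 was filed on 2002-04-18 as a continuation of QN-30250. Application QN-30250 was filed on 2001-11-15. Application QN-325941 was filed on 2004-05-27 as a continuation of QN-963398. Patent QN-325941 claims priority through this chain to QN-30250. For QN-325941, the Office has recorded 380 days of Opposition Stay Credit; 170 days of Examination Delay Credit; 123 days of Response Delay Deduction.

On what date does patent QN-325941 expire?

2023-01-16

Earliest priority filing: 15 November 2001.
Base term: 15 November 2001 + 20 years → 15 November 2021.
Opposition Stay Credit: +380 days → 30 November 2022.
Examination Delay Credit: +170 days → 19 May 2023.
Response Delay Deduction: −123 days → 16 January 2023.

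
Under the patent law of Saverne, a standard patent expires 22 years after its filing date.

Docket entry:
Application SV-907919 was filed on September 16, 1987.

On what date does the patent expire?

September 16, 2009

Filing date + 22 years → 16 September 2009.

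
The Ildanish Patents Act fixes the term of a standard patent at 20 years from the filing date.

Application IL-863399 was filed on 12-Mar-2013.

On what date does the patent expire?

2033-03-12

Filing date + 20 years → 12 March 2033.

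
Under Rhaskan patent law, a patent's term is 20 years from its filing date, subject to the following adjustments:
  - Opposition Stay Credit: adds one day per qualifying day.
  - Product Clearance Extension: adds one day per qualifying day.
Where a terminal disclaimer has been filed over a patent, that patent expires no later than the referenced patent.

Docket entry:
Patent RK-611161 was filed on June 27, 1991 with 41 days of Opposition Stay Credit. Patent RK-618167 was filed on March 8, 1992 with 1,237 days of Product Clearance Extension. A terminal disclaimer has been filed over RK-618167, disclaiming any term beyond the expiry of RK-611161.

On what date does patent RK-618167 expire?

August 7, 2011

Natural term of RK-618167:
  Base: filing + 20 years → 8 March 2012.
  Product Clearance Extension: +1237 days → 28 July 2015.
Expiry of referenced patent RK-611161:
  Base: filing + 20 years → 27 June 2011.
  Opposition Stay Credit: +41 days → 7 August 2011.
Terminal disclaimer: RK-618167 expires on the earlier of 28 July 2015 and 7 August 2011.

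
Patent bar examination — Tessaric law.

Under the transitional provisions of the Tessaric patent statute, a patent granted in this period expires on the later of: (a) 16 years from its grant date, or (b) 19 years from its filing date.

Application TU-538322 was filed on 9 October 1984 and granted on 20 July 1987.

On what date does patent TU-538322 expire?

(a) grant + 16 years → 20 July 2003.
(b) filing + 19 years → 9 October 2003.
Later of the two: 9 October 2003.

2003-10-09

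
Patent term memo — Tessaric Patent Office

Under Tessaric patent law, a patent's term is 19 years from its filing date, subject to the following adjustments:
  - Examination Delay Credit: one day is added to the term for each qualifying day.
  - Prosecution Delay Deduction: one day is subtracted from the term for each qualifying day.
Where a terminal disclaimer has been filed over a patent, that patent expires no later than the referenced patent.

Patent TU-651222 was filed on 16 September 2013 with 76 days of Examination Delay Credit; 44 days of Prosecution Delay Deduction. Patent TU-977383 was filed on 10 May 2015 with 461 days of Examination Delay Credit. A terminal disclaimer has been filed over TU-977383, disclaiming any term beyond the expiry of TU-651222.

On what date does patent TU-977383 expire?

Natural term of TU-977383:
  Base: filing + 19 years → 10 May 2034.
  Examination Delay Credit: +461 days → 14 August 2035.
Expiry of referenced patent TU-651222:
  Base: filing + 19 years → 16 September 2032.
  Examination Delay Credit: +76 days → 1 December 2032.
  Prosecution Delay Deduction: −44 days → 18 October 2032.
Terminal disclaimer: TU-977383 expires on the earlier of 14 August 2035 and 18 October 2032.

October 18, 2032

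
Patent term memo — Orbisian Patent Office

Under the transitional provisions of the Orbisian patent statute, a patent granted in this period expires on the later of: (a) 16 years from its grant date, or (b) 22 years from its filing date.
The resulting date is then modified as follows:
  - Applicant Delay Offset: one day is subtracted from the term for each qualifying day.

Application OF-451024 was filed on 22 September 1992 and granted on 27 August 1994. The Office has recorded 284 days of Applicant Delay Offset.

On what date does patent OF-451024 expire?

2013-12-12

(a) grant + 16 years → 27 August 2010.
(b) filing + 22 years → 22 September 2014.
Later of the two: 22 September 2014.
Applicant Delay Offset: −284 days → 12 December 2013.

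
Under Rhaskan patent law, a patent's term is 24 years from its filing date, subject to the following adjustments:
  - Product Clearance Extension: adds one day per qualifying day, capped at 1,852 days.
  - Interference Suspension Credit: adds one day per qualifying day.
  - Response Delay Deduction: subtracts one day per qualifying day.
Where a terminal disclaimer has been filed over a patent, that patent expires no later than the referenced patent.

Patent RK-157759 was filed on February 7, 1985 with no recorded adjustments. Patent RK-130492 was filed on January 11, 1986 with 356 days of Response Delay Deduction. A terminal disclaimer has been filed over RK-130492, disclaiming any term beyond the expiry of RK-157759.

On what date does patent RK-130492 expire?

2009-01-20

Natural term of RK-130492:
  Base: filing + 24 years → 11 January 2010.
  Response Delay Deduction: −356 days → 20 January 2009.
Expiry of referenced patent RK-157759:
  Base: filing + 24 years → 7 February 2009.
Terminal disclaimer: RK-130492 expires on the earlier of 20 January 2009 and 7 February 2009.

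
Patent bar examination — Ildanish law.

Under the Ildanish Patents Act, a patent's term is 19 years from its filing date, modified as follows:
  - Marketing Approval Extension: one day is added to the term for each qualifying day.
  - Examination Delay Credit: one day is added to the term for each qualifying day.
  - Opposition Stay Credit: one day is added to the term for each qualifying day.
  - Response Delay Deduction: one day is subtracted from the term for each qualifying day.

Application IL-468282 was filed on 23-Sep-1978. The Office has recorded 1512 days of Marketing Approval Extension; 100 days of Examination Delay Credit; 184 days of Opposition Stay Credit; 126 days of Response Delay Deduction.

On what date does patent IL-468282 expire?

Base term: filing date + 19 years → 23 September 1997.
Marketing Approval Extension: +1512 days → 13 November 2001.
Examination Delay Credit: +100 days → 21 February 2002.
Opposition Stay Credit: +184 days → 24 August 2002.
Response Delay Deduction: −126 days → 20 April 2002.

April 20, 2002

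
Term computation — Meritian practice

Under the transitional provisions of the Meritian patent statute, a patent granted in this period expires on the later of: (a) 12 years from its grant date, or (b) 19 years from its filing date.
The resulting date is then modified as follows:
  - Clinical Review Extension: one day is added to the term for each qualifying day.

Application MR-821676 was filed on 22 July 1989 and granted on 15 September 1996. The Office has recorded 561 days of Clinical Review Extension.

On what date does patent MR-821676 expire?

March 30, 2010

(a) grant + 12 years → 15 September 2008.
(b) filing + 19 years → 22 July 2008.
Later of the two: 15 September 2008.
Clinical Review Extension: +561 days → 30 March 2010.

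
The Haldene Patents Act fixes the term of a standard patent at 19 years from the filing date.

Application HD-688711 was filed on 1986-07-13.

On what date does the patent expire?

July 13, 2005

Filing date + 19 years → 13 July 2005.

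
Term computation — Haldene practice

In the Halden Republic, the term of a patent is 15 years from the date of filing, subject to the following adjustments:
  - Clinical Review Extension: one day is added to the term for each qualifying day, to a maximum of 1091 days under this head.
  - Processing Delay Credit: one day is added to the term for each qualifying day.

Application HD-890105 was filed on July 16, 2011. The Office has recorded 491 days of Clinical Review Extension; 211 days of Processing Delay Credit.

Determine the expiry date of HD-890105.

Base term: filing date + 15 years → 16 July 2026.
Clinical Review Extension: 491 days (within the 1091-day cap) → +491 days → 19 November 2027.
Processing Delay Credit: +211 days → 17 June 2028.

2028-06-17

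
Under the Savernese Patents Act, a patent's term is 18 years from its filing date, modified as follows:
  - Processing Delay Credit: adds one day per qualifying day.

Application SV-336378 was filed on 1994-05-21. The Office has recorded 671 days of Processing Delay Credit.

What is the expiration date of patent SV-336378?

Base term: filing date + 18 years → 21 May 2012.
Processing Delay Credit: +671 days → 23 March 2014.

March 23, 2014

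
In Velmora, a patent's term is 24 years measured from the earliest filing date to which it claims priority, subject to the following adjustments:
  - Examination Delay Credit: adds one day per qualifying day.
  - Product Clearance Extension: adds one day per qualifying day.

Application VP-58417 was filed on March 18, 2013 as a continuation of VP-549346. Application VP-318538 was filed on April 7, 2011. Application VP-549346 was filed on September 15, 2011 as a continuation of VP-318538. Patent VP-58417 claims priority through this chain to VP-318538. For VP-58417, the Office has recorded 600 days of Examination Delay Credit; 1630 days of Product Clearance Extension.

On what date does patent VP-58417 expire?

Earliest priority filing: 7 April 2011.
Base term: 7 April 2011 + 24 years → 7 April 2035.
Examination Delay Credit: +600 days → 27 November 2036.
Product Clearance Extension: +1630 days → 15 May 2041.

2041-05-15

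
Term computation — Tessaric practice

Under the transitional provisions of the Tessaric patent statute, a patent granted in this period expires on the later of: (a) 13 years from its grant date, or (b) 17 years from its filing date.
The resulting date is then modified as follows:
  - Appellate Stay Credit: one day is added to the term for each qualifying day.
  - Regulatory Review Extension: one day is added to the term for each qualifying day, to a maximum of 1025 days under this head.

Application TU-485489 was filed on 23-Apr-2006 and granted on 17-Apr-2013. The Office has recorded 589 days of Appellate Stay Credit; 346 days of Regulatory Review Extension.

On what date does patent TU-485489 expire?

November 7, 2028

(a) grant + 13 years → 17 April 2026.
(b) filing + 17 years → 23 April 2023.
Later of the two: 17 April 2026.
Appellate Stay Credit: +589 days → 27 November 2027.
Regulatory Review Extension: 346 days (within the 1025-day cap) → +346 days → 7 November 2028.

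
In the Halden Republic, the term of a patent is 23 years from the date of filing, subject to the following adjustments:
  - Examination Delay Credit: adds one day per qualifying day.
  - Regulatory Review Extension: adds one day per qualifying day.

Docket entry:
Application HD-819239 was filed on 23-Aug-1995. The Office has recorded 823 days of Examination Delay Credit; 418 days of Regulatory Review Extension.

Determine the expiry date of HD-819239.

2022-01-15

Base term: filing date + 23 years → 23 August 2018.
Examination Delay Credit: +823 days → 23 November 2020.
Regulatory Review Extension: +418 days → 15 January 2022.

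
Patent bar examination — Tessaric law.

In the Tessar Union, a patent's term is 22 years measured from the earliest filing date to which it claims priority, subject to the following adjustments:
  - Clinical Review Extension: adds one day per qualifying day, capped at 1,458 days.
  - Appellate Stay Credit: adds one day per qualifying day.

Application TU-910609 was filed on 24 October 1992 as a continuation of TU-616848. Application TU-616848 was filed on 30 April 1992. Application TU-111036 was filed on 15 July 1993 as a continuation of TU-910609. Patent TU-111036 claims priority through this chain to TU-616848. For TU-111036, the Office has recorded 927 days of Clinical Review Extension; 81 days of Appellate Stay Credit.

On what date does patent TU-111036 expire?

February 1, 2017

Earliest priority filing: 30 April 1992.
Base term: 30 April 1992 + 22 years → 30 April 2014.
Clinical Review Extension: 927 days (within the 1458-day cap) → +927 days → 12 November 2016.
Appellate Stay Credit: +81 days → 1 February 2017.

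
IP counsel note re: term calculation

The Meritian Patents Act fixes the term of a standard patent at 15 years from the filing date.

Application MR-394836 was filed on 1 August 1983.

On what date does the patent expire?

August 1, 1998

Filing date + 15 years → 1 August 1998.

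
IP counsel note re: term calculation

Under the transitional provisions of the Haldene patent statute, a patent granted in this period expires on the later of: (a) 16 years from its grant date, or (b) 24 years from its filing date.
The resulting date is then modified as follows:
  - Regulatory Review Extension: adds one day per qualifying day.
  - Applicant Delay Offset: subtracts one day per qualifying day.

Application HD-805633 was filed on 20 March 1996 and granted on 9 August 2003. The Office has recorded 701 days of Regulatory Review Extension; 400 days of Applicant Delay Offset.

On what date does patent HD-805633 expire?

January 15, 2021

(a) grant + 16 years → 9 August 2019.
(b) filing + 24 years → 20 March 2020.
Later of the two: 20 March 2020.
Regulatory Review Extension: +701 days → 19 February 2022.
Applicant Delay Offset: −400 days → 15 January 2021.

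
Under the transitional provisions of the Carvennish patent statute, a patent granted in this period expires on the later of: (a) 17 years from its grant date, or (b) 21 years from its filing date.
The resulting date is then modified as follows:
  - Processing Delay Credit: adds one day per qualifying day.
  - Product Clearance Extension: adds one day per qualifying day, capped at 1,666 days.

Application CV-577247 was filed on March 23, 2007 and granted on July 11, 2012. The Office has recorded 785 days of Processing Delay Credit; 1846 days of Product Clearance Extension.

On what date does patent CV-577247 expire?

2036-03-27

(a) grant + 17 years → 11 July 2029.
(b) filing + 21 years → 23 March 2028.
Later of the two: 11 July 2029.
Processing Delay Credit: +785 days → 4 September 2031.
Product Clearance Extension: 1846 days claimed exceeds the 1666-day cap, so +1666 days → 27 March 2036.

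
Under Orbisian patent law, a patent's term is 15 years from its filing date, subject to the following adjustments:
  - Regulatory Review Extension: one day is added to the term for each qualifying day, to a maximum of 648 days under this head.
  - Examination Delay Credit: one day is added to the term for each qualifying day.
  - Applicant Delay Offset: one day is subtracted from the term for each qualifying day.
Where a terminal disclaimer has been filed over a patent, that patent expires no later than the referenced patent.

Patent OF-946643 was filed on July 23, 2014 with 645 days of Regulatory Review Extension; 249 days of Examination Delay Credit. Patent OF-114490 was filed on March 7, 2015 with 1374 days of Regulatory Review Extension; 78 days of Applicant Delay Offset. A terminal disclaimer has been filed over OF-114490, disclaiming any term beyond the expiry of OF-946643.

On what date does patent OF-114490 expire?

Natural term of OF-114490:
  Base: filing + 15 years → 7 March 2030.
  Regulatory Review Extension: 1374 days claimed exceeds the 648-day cap, so +648 days → 15 December 2031.
  Applicant Delay Offset: −78 days → 28 September 2031.
Expiry of referenced patent OF-946643:
  Base: filing + 15 years → 23 July 2029.
  Regulatory Review Extension: 645 days (within the 648-day cap) → +645 days → 29 April 2031.
  Examination Delay Credit: +249 days → 3 January 2032.
Terminal disclaimer: OF-114490 expires on the earlier of 28 September 2031 and 3 January 2032.

2031-09-28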